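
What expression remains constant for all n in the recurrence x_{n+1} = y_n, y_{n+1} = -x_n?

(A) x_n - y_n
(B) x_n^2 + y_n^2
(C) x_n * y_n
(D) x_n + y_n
B

For the recurrence x_{n+1} = y_n, y_{n+1} = -x_n:

x_{n+1}^2 + y_{n+1}^2 = y_n^2 + (-x_n)^2 = x_n^2 + y_n^2
The sum of squares is conserved (like energy in a harmonic oscillator).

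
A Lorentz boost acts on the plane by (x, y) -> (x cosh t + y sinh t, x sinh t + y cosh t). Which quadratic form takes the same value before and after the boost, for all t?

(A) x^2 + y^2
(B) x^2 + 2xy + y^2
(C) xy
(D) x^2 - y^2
D

Write x' = x cosh t + y sinh t, y' = x sinh t + y cosh t and substitute into each option:
(A) x^2 + y^2: (x cosh t + y sinh t)^2 + (x sinh t + y cosh t)^2 = (x^2 + y^2)(cosh^2 t + sinh^2 t) + 4xy sinh t cosh t = (x^2 + y^2) cosh 2t + 2xy sinh 2t   [not invariant for t != 0]
(B) x^2 + 2xy + y^2: (x' + y')^2 with x' + y' = (x + y)(cosh t + sinh t) = (x + y)e^t, so it becomes (x + y)^2 e^(2t)   [not invariant for t != 0]
(C) xy: (x cosh t + y sinh t)(x sinh t + y cosh t) = xy(cosh^2 t + sinh^2 t) + (x^2 + y^2) sinh t cosh t = xy cosh 2t + (x^2 + y^2)(sinh 2t)/2   [not invariant for t != 0]
(D) x^2 - y^2: (x cosh t + y sinh t)^2 - (x sinh t + y cosh t)^2 = x^2(cosh^2 t - sinh^2 t) + 2xy(cosh t sinh t - sinh t cosh t) + y^2(sinh^2 t - cosh^2 t) = x^2 - y^2   [invariant, using cosh^2 t - sinh^2 t = 1]

Only (D) x^2 - y^2 is unchanged; it is the Minkowski form preserved by Lorentz boosts, just as x^2 + y^2 is preserved by ordinary rotations.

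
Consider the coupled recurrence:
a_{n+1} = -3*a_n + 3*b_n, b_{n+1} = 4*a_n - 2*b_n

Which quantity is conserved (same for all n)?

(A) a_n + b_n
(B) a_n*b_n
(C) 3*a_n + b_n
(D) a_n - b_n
A

Replace a_n by a_{n+1} = -3*a_n + 3*b_n and b_n by b_{n+1} = 4*a_n - 2*b_n in each option and simplify:
(A) a_n + b_n  ->  (-3*a_n + 3*b_n) + (4*a_n - 2*b_n) = a_n + b_n   [conserved]
(B) a_n*b_n  ->  (-3*a_n + 3*b_n)*(4*a_n - 2*b_n) = -12*a_n^2 + 18*a_n*b_n - 6*b_n^2   [not conserved]
(C) 3*a_n + b_n  ->  3*(-3*a_n + 3*b_n) + (4*a_n - 2*b_n) = -5*a_n + 7*b_n   [not conserved]
(D) a_n - b_n  ->  (-3*a_n + 3*b_n) - (4*a_n - 2*b_n) = -7*a_n + 5*b_n   [not conserved]

Only (A) a_n + b_n returns to itself after one step, so it is the conserved quantity.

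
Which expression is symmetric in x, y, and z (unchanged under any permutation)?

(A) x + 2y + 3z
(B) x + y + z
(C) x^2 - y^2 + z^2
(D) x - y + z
B

A symmetric expression is unchanged when the variables are permuted; here the transformation to test is the swap (x, y) -> (y, x).
A symmetric expression must survive every permutation; the single swap x <-> y already eliminates the distractors, and the keyed expression is also unchanged by x <-> z and y <-> z (each variable enters it in exactly the same way).
Substitute the transformed coordinates into each option and compare with the original:
(A) x + 2y + 3z  ->  (y) + 2(x) + 3z = 2x + y + 3z   [differs from x + 2y + 3z: not invariant]
(B) x + y + z  ->  (y) + (x) + z = x + y + z   [equals x + y + z: invariant]
(C) x^2 - y^2 + z^2  ->  (y)^2 - (x)^2 + z^2 = -x^2 + y^2 + z^2   [differs from x^2 - y^2 + z^2: not invariant]
(D) x - y + z  ->  (y) - (x) + z = -x + y + z   [differs from x - y + z: not invariant]

Only option (B), x + y + z, is unchanged by the transformation.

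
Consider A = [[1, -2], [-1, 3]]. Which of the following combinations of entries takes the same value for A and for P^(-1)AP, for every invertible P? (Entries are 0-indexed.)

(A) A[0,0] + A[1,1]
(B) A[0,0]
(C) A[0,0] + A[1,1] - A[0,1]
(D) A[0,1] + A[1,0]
A

A[0,0] + A[1,1] is the trace of A. By the cyclic property of the trace, tr(P^(-1)AP) = tr(APP^(-1)) = tr(A), so it is the same for every matrix similar to A.

The other combinations are not similarity invariants. For example, take P = [[1, -1], [0, 1]] (det P = 1), so P^(-1) = [[1, 1], [0, 1]] and
B = P^(-1)AP = [[0, 1], [-1, 4]].
Evaluating each option on A and on B:
(A) A[0,0] + A[1,1]: 4 for A, 4 for B -> unchanged
(B) A[0,0]: 1 for A, 0 for B -> changes
(C) A[0,0] + A[1,1] - A[0,1]: 6 for A, 3 for B -> changes
(D) A[0,1] + A[1,0]: -3 for A, 0 for B -> changes

Only (A) A[0,0] + A[1,1] = 4 survives (and it does so for every P, not just this one), so it is the invariant.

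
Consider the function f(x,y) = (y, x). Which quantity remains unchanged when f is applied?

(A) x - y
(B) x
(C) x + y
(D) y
C

For f(x,y) = (y, x):
After applying f: x' = y, y' = x. So x' + y' = y + x = x + y.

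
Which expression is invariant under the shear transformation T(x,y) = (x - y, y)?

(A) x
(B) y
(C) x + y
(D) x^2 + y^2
B

Under the shear T(x,y) = (x - y, y):
Substitute the transformed coordinates into each option and compare with the original:
(A) x  ->  (x - y) = x - y   [differs from x: not invariant]
(B) y  ->  (y) = y   [equals y: invariant]
(C) x + y  ->  (x - y) + (y) = x   [differs from x + y: not invariant]
(D) x^2 + y^2  ->  (x - y)^2 + (y)^2 = x^2 - 2xy + 2y^2   [differs from x^2 + y^2: not invariant]

Only option (B), y, is unchanged by the transformation.
A horizontal shear moves points parallel to the x-axis, so the y-coordinate (and any function of y alone) is unchanged.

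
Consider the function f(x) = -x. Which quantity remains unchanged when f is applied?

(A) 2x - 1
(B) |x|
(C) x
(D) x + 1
B

For f(x) = -x:
Applying f replaces x by -x. Since |-x| = |x|, the absolute value is unchanged by f, whereas x -> -x, 2x - 1 -> -2x - 1 and x + 1 -> -x + 1 all change.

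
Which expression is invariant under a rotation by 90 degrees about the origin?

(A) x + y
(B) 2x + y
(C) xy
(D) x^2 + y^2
D

A rotation by 90 degrees sends (x, y) to (-y, x).
Substitute the transformed coordinates into each option and compare with the original:
(A) x + y  ->  (-y) + (x) = x - y   [differs from x + y: not invariant]
(B) 2x + y  ->  2(-y) + (x) = x - 2y   [differs from 2x + y: not invariant]
(C) xy  ->  (-y)(x) = -xy   [differs from xy: not invariant]
(D) x^2 + y^2  ->  (-y)^2 + (x)^2 = x^2 + y^2   [equals x^2 + y^2: invariant]

Only option (D), x^2 + y^2, is unchanged by the transformation.
Geometrically, x^2 + y^2 is the squared distance from the origin, which every rotation about the origin preserves.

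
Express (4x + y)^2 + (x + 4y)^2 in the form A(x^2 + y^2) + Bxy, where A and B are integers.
17(x^2 + y^2) + 16xy

Expanding: (4x + y)^2 = 16x^2 + 8xy + y^2
(x + 4y)^2 = x^2 + 8xy + 16y^2
Sum = (16+1)(x^2+y^2) + 16xy = 17(x^2 + y^2) + 16xy
This is symmetric in x and y.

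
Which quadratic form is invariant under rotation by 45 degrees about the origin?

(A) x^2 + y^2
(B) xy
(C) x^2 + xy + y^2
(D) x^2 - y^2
A

Rotation by 45 degrees sends (x, y) to (sqrt(2)x/2 - sqrt(2)y/2, sqrt(2)x/2 + sqrt(2)y/2).
Substitute the transformed coordinates into each option and compare with the original:
(A) x^2 + y^2  ->  (sqrt(2)x/2 - sqrt(2)y/2)^2 + (sqrt(2)x/2 + sqrt(2)y/2)^2 = x^2 + y^2   [equals x^2 + y^2: invariant]
(B) xy  ->  (sqrt(2)x/2 - sqrt(2)y/2)(sqrt(2)x/2 + sqrt(2)y/2) = x^2/2 - y^2/2   [differs from xy: not invariant]
(C) x^2 + xy + y^2  ->  (sqrt(2)x/2 - sqrt(2)y/2)^2 + (sqrt(2)x/2 - sqrt(2)y/2)(sqrt(2)x/2 + sqrt(2)y/2) + (sqrt(2)x/2 + sqrt(2)y/2)^2 = 3x^2/2 + y^2/2   [differs from x^2 + xy + y^2: not invariant]
(D) x^2 - y^2  ->  (sqrt(2)x/2 - sqrt(2)y/2)^2 - (sqrt(2)x/2 + sqrt(2)y/2)^2 = -2xy   [differs from x^2 - y^2: not invariant]

Only option (A), x^2 + y^2, is unchanged by the transformation.
x^2 + y^2 is the squared distance from the origin, which rotations preserve.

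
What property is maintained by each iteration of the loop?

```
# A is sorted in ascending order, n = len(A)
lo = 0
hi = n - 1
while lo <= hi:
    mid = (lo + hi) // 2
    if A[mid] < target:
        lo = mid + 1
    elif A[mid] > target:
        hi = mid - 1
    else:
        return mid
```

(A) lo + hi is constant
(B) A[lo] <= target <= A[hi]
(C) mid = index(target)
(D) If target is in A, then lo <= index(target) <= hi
D

A loop invariant must hold before the first iteration and be re-established by every execution of the body.

(D) If target is in A, then lo <= index(target) <= hi: Before the loop [lo, hi] = [0, n-1] covers every index. When A[mid] < target, sortedness puts target strictly to the right of mid, so setting lo = mid + 1 keeps index(target) in [lo, hi]; symmetrically for hi = mid - 1. Hence 'if target is in A then lo <= index(target) <= hi' holds after every iteration, and when lo > hi it proves target is absent.

The other options fail:
(A) lo + hi is constant: each iteration moves exactly one of lo, hi, so lo + hi changes (e.g. 0 + (n-1) becomes (mid+1) + (n-1)).
(B) A[lo] <= target <= A[hi]: fails when target is not in A (e.g. target < A[0] already violates it before the loop), so it is not maintained in general.
(C) mid = index(target): mid is just the current probe; it equals index(target) only on the iteration that returns.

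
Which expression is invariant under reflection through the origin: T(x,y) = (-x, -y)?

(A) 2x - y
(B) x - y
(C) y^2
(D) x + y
C

The map is reflection through the origin: T(x,y) = (-x, -y).
Substitute the transformed coordinates into each option and compare with the original:
(A) 2x - y  ->  2(-x) - (-y) = -2x + y   [differs from 2x - y: not invariant]
(B) x - y  ->  (-x) - (-y) = -x + y   [differs from x - y: not invariant]
(C) y^2  ->  (-y)^2 = y^2   [equals y^2: invariant]
(D) x + y  ->  (-x) + (-y) = -x - y   [differs from x + y: not invariant]

Only option (C), y^2, is unchanged by the transformation.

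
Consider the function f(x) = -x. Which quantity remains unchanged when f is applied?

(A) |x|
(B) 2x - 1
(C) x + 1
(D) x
A

For f(x) = -x:
Applying f replaces x by -x. Since |-x| = |x|, the absolute value is unchanged by f, whereas x -> -x, 2x - 1 -> -2x - 1 and x + 1 -> -x + 1 all change.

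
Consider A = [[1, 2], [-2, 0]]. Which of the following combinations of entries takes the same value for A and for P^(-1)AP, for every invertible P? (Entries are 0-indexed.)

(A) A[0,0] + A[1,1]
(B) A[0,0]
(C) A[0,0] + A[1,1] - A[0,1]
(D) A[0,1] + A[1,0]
A

A[0,0] + A[1,1] is the trace of A. By the cyclic property of the trace, tr(P^(-1)AP) = tr(APP^(-1)) = tr(A), so it is the same for every matrix similar to A.

The other combinations are not similarity invariants. For example, take P = [[1, -1], [0, 1]] (det P = 1), so P^(-1) = [[1, 1], [0, 1]] and
B = P^(-1)AP = [[-1, 3], [-2, 2]].
Evaluating each option on A and on B:
(A) A[0,0] + A[1,1]: 1 for A, 1 for B -> unchanged
(B) A[0,0]: 1 for A, -1 for B -> changes
(C) A[0,0] + A[1,1] - A[0,1]: -1 for A, -2 for B -> changes
(D) A[0,1] + A[1,0]: 0 for A, 1 for B -> changes

Only (A) A[0,0] + A[1,1] = 1 survives (and it does so for every P, not just this one), so it is the invariant.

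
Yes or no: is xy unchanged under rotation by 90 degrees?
No

Applying rotation by 90 degrees: x' = x*cos(90 degrees) - y*sin(90 degrees) = -y, y' = x*sin(90 degrees) + y*cos(90 degrees) = x

Substituting into xy:
(-y)(x)
= -xy

This differs from the original expression xy, so it is NOT invariant.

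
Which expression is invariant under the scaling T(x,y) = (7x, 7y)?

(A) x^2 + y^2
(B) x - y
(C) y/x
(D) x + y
C

Under the uniform scaling T(x,y) = (7x, 7y):
Substitute the transformed coordinates into each option and compare with the original:
(A) x^2 + y^2  ->  (7x)^2 + (7y)^2 = 49x^2 + 49y^2   [differs from x^2 + y^2: not invariant]
(B) x - y  ->  (7x) - (7y) = 7x - 7y   [differs from x - y: not invariant]
(C) y/x  ->  (7y)/(7x) = y/x   [equals y/x: invariant]
(D) x + y  ->  (7x) + (7y) = 7x + 7y   [differs from x + y: not invariant]

Only option (C), y/x, is unchanged by the transformation.
The common factor 7 cancels in a ratio of coordinates, while sums, products and sums of squares pick up factors of 7 or 49.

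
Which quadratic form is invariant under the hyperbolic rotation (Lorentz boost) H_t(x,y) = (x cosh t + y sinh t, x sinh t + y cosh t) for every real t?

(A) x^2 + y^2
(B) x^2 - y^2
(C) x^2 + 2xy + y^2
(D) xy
B

Write x' = x cosh t + y sinh t, y' = x sinh t + y cosh t and substitute into each option:
(A) x^2 + y^2: (x cosh t + y sinh t)^2 + (x sinh t + y cosh t)^2 = (x^2 + y^2)(cosh^2 t + sinh^2 t) + 4xy sinh t cosh t = (x^2 + y^2) cosh 2t + 2xy sinh 2t   [not invariant for t != 0]
(B) x^2 - y^2: (x cosh t + y sinh t)^2 - (x sinh t + y cosh t)^2 = x^2(cosh^2 t - sinh^2 t) + 2xy(cosh t sinh t - sinh t cosh t) + y^2(sinh^2 t - cosh^2 t) = x^2 - y^2   [invariant, using cosh^2 t - sinh^2 t = 1]
(C) x^2 + 2xy + y^2: (x' + y')^2 with x' + y' = (x + y)(cosh t + sinh t) = (x + y)e^t, so it becomes (x + y)^2 e^(2t)   [not invariant for t != 0]
(D) xy: (x cosh t + y sinh t)(x sinh t + y cosh t) = xy(cosh^2 t + sinh^2 t) + (x^2 + y^2) sinh t cosh t = xy cosh 2t + (x^2 + y^2)(sinh 2t)/2   [not invariant for t != 0]

Only (B) x^2 - y^2 is unchanged; it is the Minkowski form preserved by Lorentz boosts, just as x^2 + y^2 is preserved by ordinary rotations.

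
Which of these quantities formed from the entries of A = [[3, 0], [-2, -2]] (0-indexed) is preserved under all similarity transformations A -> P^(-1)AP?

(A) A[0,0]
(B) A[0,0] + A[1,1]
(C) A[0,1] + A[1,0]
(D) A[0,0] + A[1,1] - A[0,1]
B

A[0,0] + A[1,1] is the trace of A. By the cyclic property of the trace, tr(P^(-1)AP) = tr(APP^(-1)) = tr(A), so it is the same for every matrix similar to A.

The other combinations are not similarity invariants. For example, take P = [[1, 1], [0, 1]] (det P = 1), so P^(-1) = [[1, -1], [0, 1]] and
B = P^(-1)AP = [[5, 7], [-2, -4]].
Evaluating each option on A and on B:
(A) A[0,0]: 3 for A, 5 for B -> changes
(B) A[0,0] + A[1,1]: 1 for A, 1 for B -> unchanged
(C) A[0,1] + A[1,0]: -2 for A, 5 for B -> changes
(D) A[0,0] + A[1,1] - A[0,1]: 1 for A, -6 for B -> changes

Only (B) A[0,0] + A[1,1] = 1 survives (and it does so for every P, not just this one), so it is the invariant.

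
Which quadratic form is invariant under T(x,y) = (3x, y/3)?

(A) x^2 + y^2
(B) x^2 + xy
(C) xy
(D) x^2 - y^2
C

T multiplies x by 3 and divides y by 3.
Substitute the transformed coordinates into each option and compare with the original:
(A) x^2 + y^2  ->  (3x)^2 + (y/3)^2 = 9x^2 + y^2/9   [differs from x^2 + y^2: not invariant]
(B) x^2 + xy  ->  (3x)^2 + (3x)(y/3) = 9x^2 + xy   [differs from x^2 + xy: not invariant]
(C) xy  ->  (3x)(y/3) = xy   [equals xy: invariant]
(D) x^2 - y^2  ->  (3x)^2 - (y/3)^2 = 9x^2 - y^2/9   [differs from x^2 - y^2: not invariant]

Only option (C), xy, is unchanged by the transformation.
The factors 3 and 1/3 cancel only in the pure product xy.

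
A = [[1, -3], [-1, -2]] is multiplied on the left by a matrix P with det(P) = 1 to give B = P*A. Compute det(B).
-5

By the multiplicative property of determinants, det(B) = det(P*A) = det(P) * det(A) = det(A),
so the determinant is invariant under multiplication by any determinant-1 matrix; we just need det(A).

det(A) = (1)(-2) - (-3)(-1) = -2 - 3 = -5

Therefore det(B) = 1 * (-5) = -5.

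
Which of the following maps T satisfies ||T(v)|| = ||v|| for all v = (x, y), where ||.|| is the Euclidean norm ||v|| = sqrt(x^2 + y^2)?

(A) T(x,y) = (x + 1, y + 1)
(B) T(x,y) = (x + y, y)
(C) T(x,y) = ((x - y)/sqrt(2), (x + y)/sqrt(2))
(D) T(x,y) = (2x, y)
C

A transformation preserves a norm if ||T(v)|| = ||v|| for every v; a single vector where the norm changes rules an option out.

(A) T(x,y) = (x + 1, y + 1): v = (1, 0) has norm sqrt((1)^2 + (0)^2) = 1, but T(v) = (2, 1) has norm sqrt(5) -- not preserved.
(B) T(x,y) = (x + y, y): v = (0, 1) has norm sqrt((0)^2 + (1)^2) = 1, but T(v) = (1, 1) has norm sqrt(2) -- not preserved.
(C) T(x,y) = ((x - y)/sqrt(2), (x + y)/sqrt(2)): preserves the norm -- it is an orthogonal map (a rotation/reflection), and (sqrt(2)(x - y)/2)^2 + (sqrt(2)(x + y)/2)^2 simplifies to x^2 + y^2.
(D) T(x,y) = (2x, y): v = (1, 0) has norm sqrt((1)^2 + (0)^2) = 1, but T(v) = (2, 0) has norm 2 -- not preserved.

Therefore the answer is (C).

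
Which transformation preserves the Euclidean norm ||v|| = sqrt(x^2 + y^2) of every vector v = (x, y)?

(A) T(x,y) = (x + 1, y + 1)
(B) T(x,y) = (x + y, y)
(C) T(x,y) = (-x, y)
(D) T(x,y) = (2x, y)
C

A transformation preserves a norm if ||T(v)|| = ||v|| for every v; a single vector where the norm changes rules an option out.

(A) T(x,y) = (x + 1, y + 1): v = (1, 0) has norm sqrt((1)^2 + (0)^2) = 1, but T(v) = (2, 1) has norm sqrt(5) -- not preserved.
(B) T(x,y) = (x + y, y): v = (0, 1) has norm sqrt((0)^2 + (1)^2) = 1, but T(v) = (1, 1) has norm sqrt(2) -- not preserved.
(C) T(x,y) = (-x, y): preserves the norm -- it is an orthogonal map (a rotation/reflection), and (-x)^2 + (y)^2 simplifies to x^2 + y^2.
(D) T(x,y) = (2x, y): v = (1, 0) has norm sqrt((1)^2 + (0)^2) = 1, but T(v) = (2, 0) has norm 2 -- not preserved.

Therefore the answer is (C).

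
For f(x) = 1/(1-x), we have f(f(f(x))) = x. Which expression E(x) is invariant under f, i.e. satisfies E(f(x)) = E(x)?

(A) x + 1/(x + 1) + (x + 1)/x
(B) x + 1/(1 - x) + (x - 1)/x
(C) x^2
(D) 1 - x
B

Replace x by f(x) = 1/(1 - x) in each option and simplify. As a quick numerical cross-check, also compare E(4) with E(f(4)) = E(-1/3).

(A) x + 1/(x + 1) + (x + 1)/x  ->  (1/(1 - x)) + 1/((1/(1 - x)) + 1) + ((1/(1 - x)) + 1)/(1/(1 - x)) = (-x^3 + 6x^2 - 11x + 7)/(x^2 - 3x + 2); check: E(4) = 109/20 but E(-1/3) = -5/6.   [not invariant]
(B) x + 1/(1 - x) + (x - 1)/x  ->  (1/(1 - x)) + 1/(1 - (1/(1 - x))) + ((1/(1 - x)) - 1)/(1/(1 - x)), which simplifies back to x + 1/(1 - x) + (x - 1)/x; check: E(4) = 53/12, E(-1/3) = 53/12.   [invariant]
(C) x^2  ->  (1/(1 - x))^2 = (x - 1)^(-2); check: E(4) = 16 but E(-1/3) = 1/9.   [not invariant]
(D) 1 - x  ->  1 - (1/(1 - x)) = x/(x - 1); check: E(4) = -3 but E(-1/3) = 4/3.   [not invariant]

Only (B) is unchanged. Indeed f(f(x)) = 1/(1 - 1/(1-x)) = (1-x)/(-x) = (x-1)/x, so E(x) = x + f(x) + f(f(x)) is the sum over the whole 3-cycle; applying f just permutes the three terms cyclically (x -> f(x) -> f(f(x)) -> x), leaving the sum unchanged.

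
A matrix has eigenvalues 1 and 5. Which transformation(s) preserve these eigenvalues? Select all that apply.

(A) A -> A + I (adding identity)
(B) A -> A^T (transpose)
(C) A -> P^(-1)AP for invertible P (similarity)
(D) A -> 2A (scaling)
B and C

Eigenvalues are preserved by:
1. Similarity transformations: A -> P^(-1)AP (same characteristic polynomial)
2. Transpose: A^T has the same eigenvalues as A

Eigenvalues are NOT preserved by:
- Adding identity: eigenvalues become 1+1, 5+1
- Scaling: eigenvalues become 2, 10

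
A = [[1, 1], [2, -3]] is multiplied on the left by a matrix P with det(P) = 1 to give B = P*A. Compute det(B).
-5

By the multiplicative property of determinants, det(B) = det(P*A) = det(P) * det(A) = det(A),
so the determinant is invariant under multiplication by any determinant-1 matrix; we just need det(A).

det(A) = (1)(-3) - (1)(2) = -3 - 2 = -5

Therefore det(B) = 1 * (-5) = -5.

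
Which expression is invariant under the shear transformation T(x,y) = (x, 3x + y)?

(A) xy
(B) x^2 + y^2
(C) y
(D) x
D

Under the shear T(x,y) = (x, 3x + y):
Substitute the transformed coordinates into each option and compare with the original:
(A) xy  ->  (x)(3x + y) = 3x^2 + xy   [differs from xy: not invariant]
(B) x^2 + y^2  ->  (x)^2 + (3x + y)^2 = 10x^2 + 6xy + y^2   [differs from x^2 + y^2: not invariant]
(C) y  ->  (3x + y) = 3x + y   [differs from y: not invariant]
(D) x  ->  (x) = x   [equals x: invariant]

Only option (D), x, is unchanged by the transformation.
A vertical shear moves points parallel to the y-axis, so the x-coordinate (and any function of x alone) is unchanged.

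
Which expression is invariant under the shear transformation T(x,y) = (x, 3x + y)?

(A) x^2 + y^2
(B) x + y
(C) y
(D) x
D

Under the shear T(x,y) = (x, 3x + y):
Substitute the transformed coordinates into each option and compare with the original:
(A) x^2 + y^2  ->  (x)^2 + (3x + y)^2 = 10x^2 + 6xy + y^2   [differs from x^2 + y^2: not invariant]
(B) x + y  ->  (x) + (3x + y) = 4x + y   [differs from x + y: not invariant]
(C) y  ->  (3x + y) = 3x + y   [differs from y: not invariant]
(D) x  ->  (x) = x   [equals x: invariant]

Only option (D), x, is unchanged by the transformation.
A vertical shear moves points parallel to the y-axis, so the x-coordinate (and any function of x alone) is unchanged.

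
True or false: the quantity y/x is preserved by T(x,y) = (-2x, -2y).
True

Substitute T(x,y) = (-2x, -2y) into the expression and compare with the original.

Original: y/x
After applying T: (-2y)/(-2x) = y/x

This is identical to the original y/x, so the expression is invariant.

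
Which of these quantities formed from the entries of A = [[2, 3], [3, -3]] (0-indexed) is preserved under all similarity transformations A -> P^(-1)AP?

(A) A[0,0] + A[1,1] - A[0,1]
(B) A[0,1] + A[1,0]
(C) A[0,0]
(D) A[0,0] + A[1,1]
D

A[0,0] + A[1,1] is the trace of A. By the cyclic property of the trace, tr(P^(-1)AP) = tr(APP^(-1)) = tr(A), so it is the same for every matrix similar to A.

The other combinations are not similarity invariants. For example, take P = [[2, 1], [1, 1]] (det P = 1), so P^(-1) = [[1, -1], [-1, 2]] and
B = P^(-1)AP = [[4, 5], [-1, -5]].
Evaluating each option on A and on B:
(A) A[0,0] + A[1,1] - A[0,1]: -4 for A, -6 for B -> changes
(B) A[0,1] + A[1,0]: 6 for A, 4 for B -> changes
(C) A[0,0]: 2 for A, 4 for B -> changes
(D) A[0,0] + A[1,1]: -1 for A, -1 for B -> unchanged

Only (D) A[0,0] + A[1,1] = -1 survives (and it does so for every P, not just this one), so it is the invariant.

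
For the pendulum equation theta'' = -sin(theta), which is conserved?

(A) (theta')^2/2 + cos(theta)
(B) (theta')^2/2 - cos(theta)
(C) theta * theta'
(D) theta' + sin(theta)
B

A first integral I satisfies dI/dt = 0 along every solution. Differentiate each option and use the equation of motion:
(A) d/dt[(theta')^2/2 + cos(theta)] = theta' theta'' - sin(theta) theta' = -2 theta' sin(theta), not identically 0
(B) d/dt[(theta')^2/2 - cos(theta)] = theta' theta'' + sin(theta) theta' = theta'(-sin(theta)) + theta' sin(theta) = 0
(C) d/dt[theta * theta'] = (theta')^2 + theta theta'' = (theta')^2 - theta sin(theta), not identically 0
(D) d/dt[theta' + sin(theta)] = theta'' + cos(theta) theta' = -sin(theta) + theta' cos(theta), not identically 0

Only (B) has zero time-derivative. This is the total energy: kinetic (theta')^2/2 plus potential -cos(theta).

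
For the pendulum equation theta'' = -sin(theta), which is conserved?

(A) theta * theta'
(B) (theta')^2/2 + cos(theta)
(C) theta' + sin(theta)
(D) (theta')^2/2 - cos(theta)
D

A first integral I satisfies dI/dt = 0 along every solution. Differentiate each option and use the equation of motion:
(A) d/dt[theta * theta'] = (theta')^2 + theta theta'' = (theta')^2 - theta sin(theta), not identically 0
(B) d/dt[(theta')^2/2 + cos(theta)] = theta' theta'' - sin(theta) theta' = -2 theta' sin(theta), not identically 0
(C) d/dt[theta' + sin(theta)] = theta'' + cos(theta) theta' = -sin(theta) + theta' cos(theta), not identically 0
(D) d/dt[(theta')^2/2 - cos(theta)] = theta' theta'' + sin(theta) theta' = theta'(-sin(theta)) + theta' sin(theta) = 0

Only (D) has zero time-derivative. This is the total energy: kinetic (theta')^2/2 plus potential -cos(theta).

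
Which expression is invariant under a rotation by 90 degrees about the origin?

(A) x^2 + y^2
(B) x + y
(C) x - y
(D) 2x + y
A

A rotation by 90 degrees sends (x, y) to (-y, x).
Substitute the transformed coordinates into each option and compare with the original:
(A) x^2 + y^2  ->  (-y)^2 + (x)^2 = x^2 + y^2   [equals x^2 + y^2: invariant]
(B) x + y  ->  (-y) + (x) = x - y   [differs from x + y: not invariant]
(C) x - y  ->  (-y) - (x) = -x - y   [differs from x - y: not invariant]
(D) 2x + y  ->  2(-y) + (x) = x - 2y   [differs from 2x + y: not invariant]

Only option (A), x^2 + y^2, is unchanged by the transformation.
Geometrically, x^2 + y^2 is the squared distance from the origin, which every rotation about the origin preserves.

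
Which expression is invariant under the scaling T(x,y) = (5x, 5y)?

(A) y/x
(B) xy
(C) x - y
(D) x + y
A

Under the uniform scaling T(x,y) = (5x, 5y):
Substitute the transformed coordinates into each option and compare with the original:
(A) y/x  ->  (5y)/(5x) = y/x   [equals y/x: invariant]
(B) xy  ->  (5x)(5y) = 25xy   [differs from xy: not invariant]
(C) x - y  ->  (5x) - (5y) = 5x - 5y   [differs from x - y: not invariant]
(D) x + y  ->  (5x) + (5y) = 5x + 5y   [differs from x + y: not invariant]

Only option (A), y/x, is unchanged by the transformation.
The common factor 5 cancels in a ratio of coordinates, while sums, products and sums of squares pick up factors of 5 or 25.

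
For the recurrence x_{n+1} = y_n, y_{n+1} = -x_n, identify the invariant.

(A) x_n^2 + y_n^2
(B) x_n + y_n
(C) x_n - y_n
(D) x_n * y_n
A

For the recurrence x_{n+1} = y_n, y_{n+1} = -x_n:

x_{n+1}^2 + y_{n+1}^2 = y_n^2 + (-x_n)^2 = x_n^2 + y_n^2
The sum of squares is conserved (like energy in a harmonic oscillator).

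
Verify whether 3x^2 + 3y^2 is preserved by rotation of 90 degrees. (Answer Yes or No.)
Yes

Applying rotation by 90 degrees: x' = x*cos(90 degrees) - y*sin(90 degrees) = -y, y' = x*sin(90 degrees) + y*cos(90 degrees) = x

Substituting into 3x^2 + 3y^2:
3(-y)^2 + 3(x)^2
= 3x^2 + 3y^2

This equals the original expression 3x^2 + 3y^2, so it IS invariant.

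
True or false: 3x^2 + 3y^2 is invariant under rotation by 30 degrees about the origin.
True

Applying rotation by 30 degrees: x' = x*cos(30 degrees) - y*sin(30 degrees) = sqrt(3)x/2 - y/2, y' = x*sin(30 degrees) + y*cos(30 degrees) = x/2 + sqrt(3)y/2

Substituting into 3x^2 + 3y^2:
3(sqrt(3)x/2 - y/2)^2 + 3(x/2 + sqrt(3)y/2)^2
= 3x^2 + 3y^2

This equals the original expression 3x^2 + 3y^2, so it IS invariant.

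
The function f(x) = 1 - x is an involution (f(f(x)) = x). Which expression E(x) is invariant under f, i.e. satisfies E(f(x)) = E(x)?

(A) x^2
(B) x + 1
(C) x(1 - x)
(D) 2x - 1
C

Replace x by f(x) = 1 - x in each option and simplify. As a quick numerical cross-check, also compare E(3) with E(f(3)) = E(-2).

(A) x^2  ->  (1 - x)^2 = (x - 1)^2; check: E(3) = 9 but E(-2) = 4.   [not invariant]
(B) x + 1  ->  (1 - x) + 1 = 2 - x; check: E(3) = 4 but E(-2) = -1.   [not invariant]
(C) x(1 - x)  ->  (1 - x)(1 - (1 - x)), which simplifies back to x(1 - x); check: E(3) = -6, E(-2) = -6.   [invariant]
(D) 2x - 1  ->  2(1 - x) - 1 = 1 - 2x; check: E(3) = 5 but E(-2) = -5.   [not invariant]

Only (C) is unchanged. E is symmetric under swapping x with f(x) = 1 - x, which is exactly what an involution does.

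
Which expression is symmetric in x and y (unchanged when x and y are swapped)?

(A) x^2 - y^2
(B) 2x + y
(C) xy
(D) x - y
C

A symmetric expression is unchanged when the variables are permuted; here the transformation to test is the swap (x, y) -> (y, x).
Substitute the transformed coordinates into each option and compare with the original:
(A) x^2 - y^2  ->  (y)^2 - (x)^2 = -x^2 + y^2   [differs from x^2 - y^2: not invariant]
(B) 2x + y  ->  2(y) + (x) = x + 2y   [differs from 2x + y: not invariant]
(C) xy  ->  (y)(x) = xy   [equals xy: invariant]
(D) x - y  ->  (y) - (x) = -x + y   [differs from x - y: not invariant]

Only option (C), xy, is unchanged by the transformation.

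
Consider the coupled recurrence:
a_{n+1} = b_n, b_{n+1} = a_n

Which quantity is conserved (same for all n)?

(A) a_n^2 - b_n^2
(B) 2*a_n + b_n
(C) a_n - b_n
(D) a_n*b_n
D

Replace a_n by a_{n+1} = b_n and b_n by b_{n+1} = a_n in each option and simplify:
(A) a_n^2 - b_n^2  ->  (b_n)^2 - (a_n)^2 = -a_n^2 + b_n^2   [not conserved]
(B) 2*a_n + b_n  ->  2*(b_n) + (a_n) = a_n + 2*b_n   [not conserved]
(C) a_n - b_n  ->  (b_n) - (a_n) = -a_n + b_n   [not conserved]
(D) a_n*b_n  ->  (b_n)*(a_n) = a_n*b_n   [conserved]

Only (D) a_n*b_n returns to itself after one step, so it is the conserved quantity.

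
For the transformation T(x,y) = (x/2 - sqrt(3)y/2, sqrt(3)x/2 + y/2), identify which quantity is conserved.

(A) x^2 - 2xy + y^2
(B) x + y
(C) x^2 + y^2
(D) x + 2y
C

An expression E(x,y) is invariant under T if E(T(x,y)) = E(x,y). Here T(x,y) = (x/2 - sqrt(3)y/2, sqrt(3)x/2 + y/2).
Substitute the transformed coordinates into each option and compare with the original:
(A) x^2 - 2xy + y^2  ->  (x/2 - sqrt(3)y/2)^2 - 2(x/2 - sqrt(3)y/2)(sqrt(3)x/2 + y/2) + (sqrt(3)x/2 + y/2)^2 = -sqrt(3)x^2/2 + x^2 + xy + sqrt(3)y^2/2 + y^2   [differs from x^2 - 2xy + y^2: not invariant]
(B) x + y  ->  (x/2 - sqrt(3)y/2) + (sqrt(3)x/2 + y/2) = x/2 + sqrt(3)x/2 - sqrt(3)y/2 + y/2   [differs from x + y: not invariant]
(C) x^2 + y^2  ->  (x/2 - sqrt(3)y/2)^2 + (sqrt(3)x/2 + y/2)^2 = x^2 + y^2   [equals x^2 + y^2: invariant]
(D) x + 2y  ->  (x/2 - sqrt(3)y/2) + 2(sqrt(3)x/2 + y/2) = x/2 + sqrt(3)x - sqrt(3)y/2 + y   [differs from x + 2y: not invariant]

Only option (C), x^2 + y^2, is unchanged by the transformation.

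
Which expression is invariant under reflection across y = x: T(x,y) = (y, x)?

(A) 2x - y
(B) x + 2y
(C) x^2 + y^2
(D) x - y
C

The map is reflection across y = x: T(x,y) = (y, x).
Substitute the transformed coordinates into each option and compare with the original:
(A) 2x - y  ->  2(y) - (x) = -x + 2y   [differs from 2x - y: not invariant]
(B) x + 2y  ->  (y) + 2(x) = 2x + y   [differs from x + 2y: not invariant]
(C) x^2 + y^2  ->  (y)^2 + (x)^2 = x^2 + y^2   [equals x^2 + y^2: invariant]
(D) x - y  ->  (y) - (x) = -x + y   [differs from x - y: not invariant]

Only option (C), x^2 + y^2, is unchanged by the transformation.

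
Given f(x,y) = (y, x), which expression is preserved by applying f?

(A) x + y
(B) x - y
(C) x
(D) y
A

For f(x,y) = (y, x):
After applying f: x' = y, y' = x. So x' + y' = y + x = x + y.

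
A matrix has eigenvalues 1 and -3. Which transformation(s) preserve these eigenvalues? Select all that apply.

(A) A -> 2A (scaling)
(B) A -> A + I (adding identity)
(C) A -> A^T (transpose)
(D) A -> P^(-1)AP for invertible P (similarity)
C and D

Eigenvalues are preserved by:
1. Similarity transformations: A -> P^(-1)AP (same characteristic polynomial)
2. Transpose: A^T has the same eigenvalues as A

Eigenvalues are NOT preserved by:
- Adding identity: eigenvalues become 1+1, -3+1
- Scaling: eigenvalues become 2, -6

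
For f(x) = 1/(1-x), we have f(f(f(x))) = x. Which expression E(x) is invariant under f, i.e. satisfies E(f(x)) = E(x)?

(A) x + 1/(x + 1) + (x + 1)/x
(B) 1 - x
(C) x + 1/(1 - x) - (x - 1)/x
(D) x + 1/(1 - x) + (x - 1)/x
D

Replace x by f(x) = 1/(1 - x) in each option and simplify. As a quick numerical cross-check, also compare E(5) with E(f(5)) = E(-1/4).

(A) x + 1/(x + 1) + (x + 1)/x  ->  (1/(1 - x)) + 1/((1/(1 - x)) + 1) + ((1/(1 - x)) + 1)/(1/(1 - x)) = (-x^3 + 6x^2 - 11x + 7)/(x^2 - 3x + 2); check: E(5) = 191/30 but E(-1/4) = -23/12.   [not invariant]
(B) 1 - x  ->  1 - (1/(1 - x)) = x/(x - 1); check: E(5) = -4 but E(-1/4) = 5/4.   [not invariant]
(C) x + 1/(1 - x) - (x - 1)/x  ->  (1/(1 - x)) + 1/(1 - (1/(1 - x))) - ((1/(1 - x)) - 1)/(1/(1 - x)) = (x^2(1 - x) - x + (x - 1)^2)/(x(x - 1)); check: E(5) = 79/20 but E(-1/4) = -89/20.   [not invariant]
(D) x + 1/(1 - x) + (x - 1)/x  ->  (1/(1 - x)) + 1/(1 - (1/(1 - x))) + ((1/(1 - x)) - 1)/(1/(1 - x)), which simplifies back to x + 1/(1 - x) + (x - 1)/x; check: E(5) = 111/20, E(-1/4) = 111/20.   [invariant]

Only (D) is unchanged. Indeed f(f(x)) = 1/(1 - 1/(1-x)) = (1-x)/(-x) = (x-1)/x, so E(x) = x + f(x) + f(f(x)) is the sum over the whole 3-cycle; applying f just permutes the three terms cyclically (x -> f(x) -> f(f(x)) -> x), leaving the sum unchanged.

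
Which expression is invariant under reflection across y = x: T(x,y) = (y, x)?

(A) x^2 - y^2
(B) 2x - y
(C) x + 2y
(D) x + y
D

The map is reflection across y = x: T(x,y) = (y, x).
Substitute the transformed coordinates into each option and compare with the original:
(A) x^2 - y^2  ->  (y)^2 - (x)^2 = -x^2 + y^2   [differs from x^2 - y^2: not invariant]
(B) 2x - y  ->  2(y) - (x) = -x + 2y   [differs from 2x - y: not invariant]
(C) x + 2y  ->  (y) + 2(x) = 2x + y   [differs from x + 2y: not invariant]
(D) x + y  ->  (y) + (x) = x + y   [equals x + y: invariant]

Only option (D), x + y, is unchanged by the transformation.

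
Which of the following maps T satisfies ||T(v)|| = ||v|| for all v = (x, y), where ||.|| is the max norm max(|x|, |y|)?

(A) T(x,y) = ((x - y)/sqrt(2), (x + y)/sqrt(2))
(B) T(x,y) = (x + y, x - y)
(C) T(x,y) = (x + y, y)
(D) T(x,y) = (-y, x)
D

A transformation preserves a norm if ||T(v)|| = ||v|| for every v; a single vector where the norm changes rules an option out.

(A) T(x,y) = ((x - y)/sqrt(2), (x + y)/sqrt(2)): v = (1, 0) has norm max(|1|, |0|) = 1, but T(v) = (sqrt(2)/2, sqrt(2)/2) has norm sqrt(2)/2 -- not preserved.
(B) T(x,y) = (x + y, x - y): v = (1, 1) has norm max(|1|, |1|) = 1, but T(v) = (2, 0) has norm 2 -- not preserved.
(C) T(x,y) = (x + y, y): v = (1, 1) has norm max(|1|, |1|) = 1, but T(v) = (2, 1) has norm 2 -- not preserved.
(D) T(x,y) = (-y, x): preserves the norm -- it only permutes the coordinates and/or flips signs, which leaves max(|x|, |y|) unchanged.

Therefore the answer is (D).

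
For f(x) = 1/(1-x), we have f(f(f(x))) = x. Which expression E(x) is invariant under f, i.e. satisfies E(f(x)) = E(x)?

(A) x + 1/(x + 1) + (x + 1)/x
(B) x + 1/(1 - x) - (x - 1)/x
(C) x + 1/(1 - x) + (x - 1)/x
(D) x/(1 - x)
C

Replace x by f(x) = 1/(1 - x) in each option and simplify. As a quick numerical cross-check, also compare E(4) with E(f(4)) = E(-1/3).

(A) x + 1/(x + 1) + (x + 1)/x  ->  (1/(1 - x)) + 1/((1/(1 - x)) + 1) + ((1/(1 - x)) + 1)/(1/(1 - x)) = (-x^3 + 6x^2 - 11x + 7)/(x^2 - 3x + 2); check: E(4) = 109/20 but E(-1/3) = -5/6.   [not invariant]
(B) x + 1/(1 - x) - (x - 1)/x  ->  (1/(1 - x)) + 1/(1 - (1/(1 - x))) - ((1/(1 - x)) - 1)/(1/(1 - x)) = (x^2(1 - x) - x + (x - 1)^2)/(x(x - 1)); check: E(4) = 35/12 but E(-1/3) = -43/12.   [not invariant]
(C) x + 1/(1 - x) + (x - 1)/x  ->  (1/(1 - x)) + 1/(1 - (1/(1 - x))) + ((1/(1 - x)) - 1)/(1/(1 - x)), which simplifies back to x + 1/(1 - x) + (x - 1)/x; check: E(4) = 53/12, E(-1/3) = 53/12.   [invariant]
(D) x/(1 - x)  ->  (1/(1 - x))/(1 - (1/(1 - x))) = -1/x; check: E(4) = -4/3 but E(-1/3) = -1/4.   [not invariant]

Only (C) is unchanged. Indeed f(f(x)) = 1/(1 - 1/(1-x)) = (1-x)/(-x) = (x-1)/x, so E(x) = x + f(x) + f(f(x)) is the sum over the whole 3-cycle; applying f just permutes the three terms cyclically (x -> f(x) -> f(f(x)) -> x), leaving the sum unchanged.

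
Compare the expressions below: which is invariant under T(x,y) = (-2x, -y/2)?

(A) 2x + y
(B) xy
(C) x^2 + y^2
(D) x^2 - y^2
B

An expression E(x,y) is invariant under T if E(T(x,y)) = E(x,y). Here T(x,y) = (-2x, -y/2).
Substitute the transformed coordinates into each option and compare with the original:
(A) 2x + y  ->  2(-2x) + (-y/2) = -4x - y/2   [differs from 2x + y: not invariant]
(B) xy  ->  (-2x)(-y/2) = xy   [equals xy: invariant]
(C) x^2 + y^2  ->  (-2x)^2 + (-y/2)^2 = 4x^2 + y^2/4   [differs from x^2 + y^2: not invariant]
(D) x^2 - y^2  ->  (-2x)^2 - (-y/2)^2 = 4x^2 - y^2/4   [differs from x^2 - y^2: not invariant]

Only option (B), xy, is unchanged by the transformation.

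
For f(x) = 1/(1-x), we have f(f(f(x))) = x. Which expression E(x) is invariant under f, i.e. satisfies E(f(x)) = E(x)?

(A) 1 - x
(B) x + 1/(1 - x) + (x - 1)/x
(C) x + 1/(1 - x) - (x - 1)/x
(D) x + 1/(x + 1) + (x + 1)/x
B

Replace x by f(x) = 1/(1 - x) in each option and simplify. As a quick numerical cross-check, also compare E(4) with E(f(4)) = E(-1/3).

(A) 1 - x  ->  1 - (1/(1 - x)) = x/(x - 1); check: E(4) = -3 but E(-1/3) = 4/3.   [not invariant]
(B) x + 1/(1 - x) + (x - 1)/x  ->  (1/(1 - x)) + 1/(1 - (1/(1 - x))) + ((1/(1 - x)) - 1)/(1/(1 - x)), which simplifies back to x + 1/(1 - x) + (x - 1)/x; check: E(4) = 53/12, E(-1/3) = 53/12.   [invariant]
(C) x + 1/(1 - x) - (x - 1)/x  ->  (1/(1 - x)) + 1/(1 - (1/(1 - x))) - ((1/(1 - x)) - 1)/(1/(1 - x)) = (x^2(1 - x) - x + (x - 1)^2)/(x(x - 1)); check: E(4) = 35/12 but E(-1/3) = -43/12.   [not invariant]
(D) x + 1/(x + 1) + (x + 1)/x  ->  (1/(1 - x)) + 1/((1/(1 - x)) + 1) + ((1/(1 - x)) + 1)/(1/(1 - x)) = (-x^3 + 6x^2 - 11x + 7)/(x^2 - 3x + 2); check: E(4) = 109/20 but E(-1/3) = -5/6.   [not invariant]

Only (B) is unchanged. Indeed f(f(x)) = 1/(1 - 1/(1-x)) = (1-x)/(-x) = (x-1)/x, so E(x) = x + f(x) + f(f(x)) is the sum over the whole 3-cycle; applying f just permutes the three terms cyclically (x -> f(x) -> f(f(x)) -> x), leaving the sum unchanged.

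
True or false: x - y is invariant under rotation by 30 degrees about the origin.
False

Applying rotation by 30 degrees: x' = x*cos(30 degrees) - y*sin(30 degrees) = sqrt(3)x/2 - y/2, y' = x*sin(30 degrees) + y*cos(30 degrees) = x/2 + sqrt(3)y/2

Substituting into x - y:
(sqrt(3)x/2 - y/2) - (x/2 + sqrt(3)y/2)
= -x/2 + sqrt(3)x/2 - sqrt(3)y/2 - y/2

This differs from the original expression x - y, so it is NOT invariant.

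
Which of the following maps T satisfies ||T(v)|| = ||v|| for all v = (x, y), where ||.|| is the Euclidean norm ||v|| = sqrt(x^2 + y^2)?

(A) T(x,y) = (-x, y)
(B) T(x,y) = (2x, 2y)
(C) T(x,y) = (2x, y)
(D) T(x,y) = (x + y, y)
A

A transformation preserves a norm if ||T(v)|| = ||v|| for every v; a single vector where the norm changes rules an option out.

(A) T(x,y) = (-x, y): preserves the norm -- it is an orthogonal map (a rotation/reflection), and (-x)^2 + (y)^2 simplifies to x^2 + y^2.
(B) T(x,y) = (2x, 2y): v = (1, 0) has norm sqrt((1)^2 + (0)^2) = 1, but T(v) = (2, 0) has norm 2 -- not preserved.
(C) T(x,y) = (2x, y): v = (1, 0) has norm sqrt((1)^2 + (0)^2) = 1, but T(v) = (2, 0) has norm 2 -- not preserved.
(D) T(x,y) = (x + y, y): v = (0, 1) has norm sqrt((0)^2 + (1)^2) = 1, but T(v) = (1, 1) has norm sqrt(2) -- not preserved.

Therefore the answer is (A).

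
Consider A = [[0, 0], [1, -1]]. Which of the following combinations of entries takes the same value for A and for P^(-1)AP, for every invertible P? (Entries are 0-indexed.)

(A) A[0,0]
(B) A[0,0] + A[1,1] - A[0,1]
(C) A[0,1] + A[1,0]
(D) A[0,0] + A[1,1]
D

A[0,0] + A[1,1] is the trace of A. By the cyclic property of the trace, tr(P^(-1)AP) = tr(APP^(-1)) = tr(A), so it is the same for every matrix similar to A.

The other combinations are not similarity invariants. For example, take P = [[1, -1], [0, 1]] (det P = 1), so P^(-1) = [[1, 1], [0, 1]] and
B = P^(-1)AP = [[1, -2], [1, -2]].
Evaluating each option on A and on B:
(A) A[0,0]: 0 for A, 1 for B -> changes
(B) A[0,0] + A[1,1] - A[0,1]: -1 for A, 1 for B -> changes
(C) A[0,1] + A[1,0]: 1 for A, -1 for B -> changes
(D) A[0,0] + A[1,1]: -1 for A, -1 for B -> unchanged

Only (D) A[0,0] + A[1,1] = -1 survives (and it does so for every P, not just this one), so it is the invariant.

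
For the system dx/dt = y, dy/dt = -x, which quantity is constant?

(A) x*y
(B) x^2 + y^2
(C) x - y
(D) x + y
B

A first integral I satisfies dI/dt = 0 along every solution. Differentiate each option and use the equation of motion:
(A) d/dt[x*y] = (dx/dt)y + x(dy/dt) = y^2 - x^2, not identically 0
(B) d/dt[x^2 + y^2] = 2x*dx/dt + 2y*dy/dt = 2x*y + 2y*(-x) = 0
(C) d/dt[x - y] = y - (-x) = x + y, not identically 0
(D) d/dt[x + y] = y + (-x) = y - x, not identically 0

Only (B) has zero time-derivative. So x^2 + y^2 (the squared radius; trajectories are circles) is the conserved quantity.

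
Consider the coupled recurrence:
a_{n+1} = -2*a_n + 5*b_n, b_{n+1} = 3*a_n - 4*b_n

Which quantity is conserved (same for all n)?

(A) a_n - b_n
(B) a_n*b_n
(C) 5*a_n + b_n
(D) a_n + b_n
D

Replace a_n by a_{n+1} = -2*a_n + 5*b_n and b_n by b_{n+1} = 3*a_n - 4*b_n in each option and simplify:
(A) a_n - b_n  ->  (-2*a_n + 5*b_n) - (3*a_n - 4*b_n) = -5*a_n + 9*b_n   [not conserved]
(B) a_n*b_n  ->  (-2*a_n + 5*b_n)*(3*a_n - 4*b_n) = -6*a_n^2 + 23*a_n*b_n - 20*b_n^2   [not conserved]
(C) 5*a_n + b_n  ->  5*(-2*a_n + 5*b_n) + (3*a_n - 4*b_n) = -7*a_n + 21*b_n   [not conserved]
(D) a_n + b_n  ->  (-2*a_n + 5*b_n) + (3*a_n - 4*b_n) = a_n + b_n   [conserved]

Only (D) a_n + b_n returns to itself after one step, so it is the conserved quantity.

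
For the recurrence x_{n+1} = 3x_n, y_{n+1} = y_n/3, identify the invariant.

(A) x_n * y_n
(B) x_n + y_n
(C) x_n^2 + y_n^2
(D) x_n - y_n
A

For the recurrence x_{n+1} = 3x_n, y_{n+1} = y_n/3:

x_{n+1} * y_{n+1} = (3x_n) * (y_n/3) = x_n * y_n
The product is conserved.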